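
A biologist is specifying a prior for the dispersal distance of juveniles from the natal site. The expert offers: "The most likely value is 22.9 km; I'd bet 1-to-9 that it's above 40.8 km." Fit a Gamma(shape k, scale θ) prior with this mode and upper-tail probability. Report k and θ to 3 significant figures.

k ≈ 6.7, θ ≈ 4.02

Gamma(k,θ) with k>1 has mode (k−1)θ, so θ = 22.9/(k−1).
Need P(X < 40.8) = 0.9 with θ tied to k this way. Start at k = 2, θ = 22.9: P(X<40.8) ≈ 0.532.
Too low — raise k to concentrate. Iterating converges to k ≈ 6.7.
Then θ = 22.9/(6.7−1) ≈ 4.02.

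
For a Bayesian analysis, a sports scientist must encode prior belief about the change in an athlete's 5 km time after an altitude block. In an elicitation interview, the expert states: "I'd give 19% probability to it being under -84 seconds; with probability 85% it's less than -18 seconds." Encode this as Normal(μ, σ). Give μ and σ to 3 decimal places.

For Normal(μ,σ), the p-quantile is μ + z_p·σ. Here z_{0.19} = -0.8779, z_{0.85} = 1.036.
So -84 = μ − 0.8779σ and -18 = μ + 1.036σ.
Subtracting: σ = (-18 − -84)/(1.036 − (-0.8779)) = 34.477.
Then μ = -84 − (-0.8779)·34.477 = -53.733.

μ = -53.733, σ = 34.477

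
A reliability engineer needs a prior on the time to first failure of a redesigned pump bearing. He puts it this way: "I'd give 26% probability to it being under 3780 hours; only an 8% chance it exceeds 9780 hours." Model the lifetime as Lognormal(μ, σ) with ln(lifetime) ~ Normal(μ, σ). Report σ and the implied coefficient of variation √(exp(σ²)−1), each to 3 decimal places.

σ ≈ 0.464, CV ≈ 0.490

If T ~ Lognormal(μ,σ) then ln T ~ Normal(μ,σ), so the p-quantile of ln T is μ + z_p·σ.
ln(3780) = 8.237 and ln(9780) = 9.188; z_{0.26} = -0.6433, z_{0.92} = 1.405.
σ = (9.188 − 8.237)/(1.405 − (-0.6433)) = 0.464.
μ = 8.237 − (-0.6433)·0.464 = 8.536.
CV = √(exp(σ²)−1) = √(exp(0.2154)−1) = 0.490.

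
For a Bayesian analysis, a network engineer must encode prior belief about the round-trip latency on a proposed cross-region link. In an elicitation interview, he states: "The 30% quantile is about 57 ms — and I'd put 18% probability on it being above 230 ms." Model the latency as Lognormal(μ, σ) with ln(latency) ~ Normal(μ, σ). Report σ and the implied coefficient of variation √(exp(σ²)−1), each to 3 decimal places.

If T ~ Lognormal(μ,σ) then ln T ~ Normal(μ,σ), so the p-quantile of ln T is μ + z_p·σ.
ln(57) = 4.043 and ln(230) = 5.438; z_{0.3} = -0.5244, z_{0.82} = 0.9154.
σ = (5.438 − 4.043)/(0.9154 − (-0.5244)) = 0.969.
μ = 4.043 − (-0.5244)·0.969 = 4.551.
CV = √(exp(σ²)−1) = √(exp(0.9388)−1) = 1.248.

σ ≈ 0.969, CV ≈ 1.248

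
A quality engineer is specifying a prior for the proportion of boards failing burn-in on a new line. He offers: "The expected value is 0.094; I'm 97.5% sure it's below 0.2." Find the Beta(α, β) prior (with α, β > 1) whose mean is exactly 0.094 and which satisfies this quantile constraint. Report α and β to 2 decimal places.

α ≈ 3.79, β ≈ 36.48

With mean 0.094 fixed, write α = 0.094s, β = 0.906s where s = α+β.
Need P(θ < 0.2) = 0.975 under Beta(0.094s, 0.906s). Normal approximation: (q−m)/√(m(1−m)/s) ≈ z_{0.975} = 1.96, so s ≈ 0.094·0.906·(1.96)²/(0.2−0.094)² = 29.1.
At s = 29.1: P(θ<0.2) ≈ 0.956. Adjusting to match 0.975 gives s ≈ 40.27.
So α = 0.094·40.27 ≈ 3.79, β = 0.906·40.27 ≈ 36.48.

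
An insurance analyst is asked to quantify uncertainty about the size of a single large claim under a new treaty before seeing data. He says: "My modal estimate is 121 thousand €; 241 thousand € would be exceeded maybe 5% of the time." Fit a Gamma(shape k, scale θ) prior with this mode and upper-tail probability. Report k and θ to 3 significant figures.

k ≈ 6.84, θ ≈ 20.7

Gamma(k,θ) with k>1 has mode (k−1)θ, so θ = 121/(k−1).
Need P(X < 241) = 0.95 with θ tied to k this way. Start at k = 2, θ = 121: P(X<241) ≈ 0.592.
Too low — raise k to concentrate. Iterating converges to k ≈ 6.84.
Then θ = 121/(6.84−1) ≈ 20.7.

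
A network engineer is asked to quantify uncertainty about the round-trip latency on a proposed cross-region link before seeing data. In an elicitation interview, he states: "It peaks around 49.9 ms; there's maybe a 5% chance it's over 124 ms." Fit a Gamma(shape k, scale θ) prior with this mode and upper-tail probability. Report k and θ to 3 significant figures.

Gamma(k,θ) with k>1 has mode (k−1)θ, so θ = 49.9/(k−1).
Need P(X < 124) = 0.95 with θ tied to k this way. Start at k = 2, θ = 49.9: P(X<124) ≈ 0.710.
Too low — raise k to concentrate. Iterating converges to k ≈ 4.28.
Then θ = 49.9/(4.28−1) ≈ 15.2.

k ≈ 4.28, θ ≈ 15.2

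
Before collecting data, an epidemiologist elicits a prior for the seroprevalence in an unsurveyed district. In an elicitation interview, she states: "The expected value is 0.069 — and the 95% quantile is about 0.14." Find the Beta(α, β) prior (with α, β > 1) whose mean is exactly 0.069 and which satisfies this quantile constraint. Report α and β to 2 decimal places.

With mean 0.069 fixed, write α = 0.069s, β = 0.931s where s = α+β.
Need P(θ < 0.14) = 0.95 under Beta(0.069s, 0.931s). Normal approximation: (q−m)/√(m(1−m)/s) ≈ z_{0.95} = 1.64, so s ≈ 0.069·0.931·(1.64)²/(0.14−0.069)² = 34.5.
At s = 34.5: P(θ<0.14) ≈ 0.932. Adjusting to match 0.95 gives s ≈ 44.49.
So α = 0.069·44.49 ≈ 3.07, β = 0.931·44.49 ≈ 41.42.

α ≈ 3.07, β ≈ 41.42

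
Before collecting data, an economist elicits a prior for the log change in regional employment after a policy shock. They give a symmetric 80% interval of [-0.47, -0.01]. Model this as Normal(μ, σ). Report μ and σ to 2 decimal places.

A symmetric 80% interval runs μ ± z·σ with z = 1.282.
Half-width = 0.23, so σ = 0.23/1.282 = 0.18.
μ is the interval midpoint, -0.24.

μ = -0.24, σ = 0.18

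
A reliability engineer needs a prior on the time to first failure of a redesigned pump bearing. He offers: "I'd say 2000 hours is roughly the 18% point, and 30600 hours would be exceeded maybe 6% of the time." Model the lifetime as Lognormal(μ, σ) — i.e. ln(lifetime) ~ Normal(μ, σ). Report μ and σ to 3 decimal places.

If T ~ Lognormal(μ,σ) then ln T ~ Normal(μ,σ), so the p-quantile of ln T is μ + z_p·σ.
ln(2000) = 7.601 and ln(30600) = 10.33; z_{0.18} = -0.9154, z_{0.94} = 1.555.
σ = (10.33 − 7.601)/(1.555 − (-0.9154)) = 1.104.
μ = 7.601 − (-0.9154)·1.104 = 8.612.

μ ≈ 8.612, σ ≈ 1.104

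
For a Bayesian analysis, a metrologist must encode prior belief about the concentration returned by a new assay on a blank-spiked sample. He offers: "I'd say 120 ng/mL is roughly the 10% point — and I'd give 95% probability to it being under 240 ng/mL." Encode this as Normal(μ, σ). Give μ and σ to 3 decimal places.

For Normal(μ,σ), the p-quantile is μ + z_p·σ. Here z_{0.1} = -1.282, z_{0.95} = 1.645.
So 120 = μ − 1.282σ and 240 = μ + 1.645σ.
Subtracting: σ = (240 − 120)/(1.645 − (-1.282)) = 41.006.
Then μ = 120 − (-1.282)·41.006 = 172.551.

μ = 172.551, σ = 41.006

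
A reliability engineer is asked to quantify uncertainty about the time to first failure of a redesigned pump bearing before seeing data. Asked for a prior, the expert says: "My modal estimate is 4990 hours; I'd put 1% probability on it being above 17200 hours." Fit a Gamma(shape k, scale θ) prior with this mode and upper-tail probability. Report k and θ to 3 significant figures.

Gamma(k,θ) with k>1 has mode (k−1)θ, so θ = 4990/(k−1).
Need P(X < 17200) = 0.99 with θ tied to k this way. Start at k = 2, θ = 4990: P(X<17200) ≈ 0.858.
Too low — raise k to concentrate. Iterating converges to k ≈ 3.84.
Then θ = 4990/(3.84−1) ≈ 1760.

k ≈ 3.84, θ ≈ 1760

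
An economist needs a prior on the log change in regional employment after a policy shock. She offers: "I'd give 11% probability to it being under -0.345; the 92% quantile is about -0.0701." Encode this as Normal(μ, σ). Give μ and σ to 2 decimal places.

μ = -0.22, σ = 0.10

The p-quantile of Normal(μ,σ) is μ + z_p·σ, with z_{0.11} = -1.227 and z_{0.92} = 1.405.
Eliminate σ: μ = (z₂·x₁ − z₁·x₂)/(z₂ − z₁) = (1.405·-0.345 − (-1.227)·-0.0701)/2.632 = -0.22.
Then σ = (x₂ − x₁)/(z₂ − z₁) = (-0.0701 − -0.345)/2.632 = 0.10.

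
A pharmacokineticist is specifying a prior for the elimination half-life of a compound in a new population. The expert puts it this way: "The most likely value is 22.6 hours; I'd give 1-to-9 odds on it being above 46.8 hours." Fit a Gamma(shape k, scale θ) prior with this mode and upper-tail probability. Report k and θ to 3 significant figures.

Gamma(k,θ) with k>1 has mode (k−1)θ, so θ = 22.6/(k−1).
Need P(X < 46.8) = 0.9 with θ tied to k this way. Start at k = 2, θ = 22.6: P(X<46.8) ≈ 0.613.
Too low — raise k to concentrate. Iterating converges to k ≈ 4.62.
Then θ = 22.6/(4.62−1) ≈ 6.24.

k ≈ 4.62, θ ≈ 6.24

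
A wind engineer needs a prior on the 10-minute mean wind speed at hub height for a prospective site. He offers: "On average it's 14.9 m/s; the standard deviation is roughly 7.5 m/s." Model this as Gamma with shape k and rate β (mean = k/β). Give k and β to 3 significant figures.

For Gamma(k, rate β): mean = k/β, variance = k/β², so CV = 1/√k.
CV = SD/mean = 7.5/14.9 = 0.5034, hence k = 1/CV² = 3.95.
Then β = k/mean = 3.95/14.9 = 0.265.

k ≈ 3.95, β ≈ 0.265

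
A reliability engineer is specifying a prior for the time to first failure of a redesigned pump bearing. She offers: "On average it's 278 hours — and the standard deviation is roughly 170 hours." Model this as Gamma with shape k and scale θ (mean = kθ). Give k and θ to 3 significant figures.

k ≈ 2.67, θ ≈ 104

For Gamma(k, scale θ): mean = kθ, variance = kθ², so CV = 1/√k.
CV = SD/mean = 170/278 = 0.6115, hence k = 1/CV² = 2.67.
Then θ = mean/k = 278/2.67 = 104.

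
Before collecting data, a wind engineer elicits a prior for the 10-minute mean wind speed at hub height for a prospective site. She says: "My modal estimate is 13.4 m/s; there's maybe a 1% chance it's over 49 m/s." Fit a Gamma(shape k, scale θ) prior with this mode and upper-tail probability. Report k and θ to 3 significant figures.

Gamma(k,θ) with k>1 has mode (k−1)θ, so θ = 13.4/(k−1).
Need P(X < 49) = 0.99 with θ tied to k this way. Start at k = 2, θ = 13.4: P(X<49) ≈ 0.880.
Too low — raise k to concentrate. Iterating converges to k ≈ 3.55.
Then θ = 13.4/(3.55−1) ≈ 5.26.

k ≈ 3.55, θ ≈ 5.26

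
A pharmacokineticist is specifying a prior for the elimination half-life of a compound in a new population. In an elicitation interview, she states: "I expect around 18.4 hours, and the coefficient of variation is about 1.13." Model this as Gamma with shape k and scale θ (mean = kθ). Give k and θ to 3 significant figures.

k ≈ 0.783, θ ≈ 23.5

For Gamma(k, scale θ): mean = kθ, variance = kθ², so CV = 1/√k.
CV = 1.13, hence k = 1/CV² = 0.783.
Then θ = mean/k = 18.4/0.783 = 23.5.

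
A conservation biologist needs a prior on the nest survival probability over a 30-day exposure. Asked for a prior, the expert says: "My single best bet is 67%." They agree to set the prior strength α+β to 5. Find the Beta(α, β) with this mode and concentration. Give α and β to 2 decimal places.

For α,β > 1 the Beta mode is (α−1)/(α+β−2). With α+β = 5, the mode is (α−1)/3.
Set (α−1)/3 = 0.67 → α = 1 + 0.67·3 = 3.01.
β = 5 − α = 1.99.

α = 3.01, β = 1.99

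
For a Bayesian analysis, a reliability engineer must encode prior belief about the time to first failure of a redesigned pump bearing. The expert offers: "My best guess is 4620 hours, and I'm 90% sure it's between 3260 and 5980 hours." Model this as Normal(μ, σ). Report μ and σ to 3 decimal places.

A symmetric 90% interval runs μ ± z·σ with z = 1.645.
Half-width = 1360, so σ = 1360/1.645 = 826.821.
μ is the stated best guess, 4620.000.

μ = 4620.000, σ = 826.821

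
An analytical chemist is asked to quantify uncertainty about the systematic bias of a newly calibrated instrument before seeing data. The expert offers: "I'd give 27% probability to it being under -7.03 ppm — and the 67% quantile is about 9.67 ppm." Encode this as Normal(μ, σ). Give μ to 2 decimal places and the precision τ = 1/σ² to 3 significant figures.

For Normal(μ,σ), the p-quantile is μ + z_p·σ. Here z_{0.27} = -0.6128, z_{0.67} = 0.4399.
So -7.03 = μ − 0.6128σ and 9.67 = μ + 0.4399σ.
Subtracting: σ = (9.67 − -7.03)/(0.4399 − (-0.6128)) = 15.86.
Then μ = -7.03 − (-0.6128)·15.86 = 2.69.
Precision τ = 1/σ² = 1/15.86² = 0.00397.

μ = 2.69, τ = 0.00397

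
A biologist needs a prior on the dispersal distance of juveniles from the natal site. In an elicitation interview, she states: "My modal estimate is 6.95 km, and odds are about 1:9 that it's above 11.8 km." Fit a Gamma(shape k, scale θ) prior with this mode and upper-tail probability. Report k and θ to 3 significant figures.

Gamma(k,θ) with k>1 has mode (k−1)θ, so θ = 6.95/(k−1).
Need P(X < 11.8) = 0.9 with θ tied to k this way. Start at k = 2, θ = 6.95: P(X<11.8) ≈ 0.506.
Too low — raise k to concentrate. Iterating converges to k ≈ 7.75.
Then θ = 6.95/(7.75−1) ≈ 1.03.

k ≈ 7.75, θ ≈ 1.03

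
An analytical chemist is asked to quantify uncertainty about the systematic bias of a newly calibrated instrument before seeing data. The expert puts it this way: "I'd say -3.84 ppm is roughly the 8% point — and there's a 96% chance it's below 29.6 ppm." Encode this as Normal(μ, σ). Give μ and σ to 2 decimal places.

For Normal(μ,σ), the p-quantile is μ + z_p·σ. Here z_{0.08} = -1.405, z_{0.96} = 1.751.
So -3.84 = μ − 1.405σ and 29.6 = μ + 1.751σ.
Subtracting: σ = (29.6 − -3.84)/(1.751 − (-1.405)) = 10.60.
Then μ = -3.84 − (-1.405)·10.60 = 11.05.

μ = 11.05, σ = 10.60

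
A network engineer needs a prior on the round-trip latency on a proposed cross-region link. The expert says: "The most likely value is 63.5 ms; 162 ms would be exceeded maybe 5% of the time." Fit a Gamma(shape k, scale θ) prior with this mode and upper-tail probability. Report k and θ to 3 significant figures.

Gamma(k,θ) with k>1 has mode (k−1)θ, so θ = 63.5/(k−1).
Need P(X < 162) = 0.95 with θ tied to k this way. Start at k = 2, θ = 63.5: P(X<162) ≈ 0.723.
Too low — raise k to concentrate. Iterating converges to k ≈ 4.09.
Then θ = 63.5/(4.09−1) ≈ 20.6.

k ≈ 4.09, θ ≈ 20.6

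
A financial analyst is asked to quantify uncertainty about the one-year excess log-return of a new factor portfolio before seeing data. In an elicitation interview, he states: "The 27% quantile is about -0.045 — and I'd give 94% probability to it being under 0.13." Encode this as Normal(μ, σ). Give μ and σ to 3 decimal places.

The p-quantile of Normal(μ,σ) is μ + z_p·σ, with z_{0.27} = -0.6128 and z_{0.94} = 1.555.
Eliminate σ: μ = (z₂·x₁ − z₁·x₂)/(z₂ − z₁) = (1.555·-0.045 − (-0.6128)·0.13)/2.168 = 0.004.
Then σ = (x₂ − x₁)/(z₂ − z₁) = (0.13 − -0.045)/2.168 = 0.081.

μ = 0.004, σ = 0.081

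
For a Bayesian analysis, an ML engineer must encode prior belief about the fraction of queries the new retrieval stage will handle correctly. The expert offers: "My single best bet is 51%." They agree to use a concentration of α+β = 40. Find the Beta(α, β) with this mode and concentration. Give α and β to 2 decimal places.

α = 20.38, β = 19.62

For α,β > 1 the Beta mode is (α−1)/(α+β−2). With α+β = 40, the mode is (α−1)/38.
Set (α−1)/38 = 0.51 → α = 1 + 0.51·38 = 20.38.
β = 40 − α = 19.62.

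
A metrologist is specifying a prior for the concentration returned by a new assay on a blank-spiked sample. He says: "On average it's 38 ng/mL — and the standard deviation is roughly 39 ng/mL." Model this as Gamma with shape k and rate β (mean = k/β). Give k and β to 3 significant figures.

k ≈ 0.949, β ≈ 0.025

For Gamma(k, rate β): mean = k/β, variance = k/β², so CV = 1/√k.
CV = SD/mean = 39/38 = 1.026, hence k = 1/CV² = 0.949.
Then β = k/mean = 0.949/38 = 0.025.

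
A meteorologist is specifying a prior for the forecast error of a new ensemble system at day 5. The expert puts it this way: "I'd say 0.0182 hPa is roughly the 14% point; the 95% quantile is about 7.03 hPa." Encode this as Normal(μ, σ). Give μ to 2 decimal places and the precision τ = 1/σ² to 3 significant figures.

For Normal(μ,σ), the p-quantile is μ + z_p·σ. Here z_{0.14} = -1.08, z_{0.95} = 1.645.
So 0.0182 = μ − 1.08σ and 7.03 = μ + 1.645σ.
Subtracting: σ = (7.03 − 0.0182)/(1.645 − (-1.08)) = 2.57.
Then μ = 0.0182 − (-1.08)·2.57 = 2.80.
Precision τ = 1/σ² = 1/2.573² = 0.151.

μ = 2.80, τ = 0.151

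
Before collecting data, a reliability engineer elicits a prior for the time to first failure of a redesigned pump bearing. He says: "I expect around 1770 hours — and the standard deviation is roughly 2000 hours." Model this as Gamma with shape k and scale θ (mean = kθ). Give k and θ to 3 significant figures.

For Gamma(k, scale θ): mean = kθ, variance = kθ², so CV = 1/√k.
CV = SD/mean = 2000/1770 = 1.13, hence k = 1/CV² = 0.783.
Then θ = mean/k = 1770/0.783 = 2260.

k ≈ 0.783, θ ≈ 2260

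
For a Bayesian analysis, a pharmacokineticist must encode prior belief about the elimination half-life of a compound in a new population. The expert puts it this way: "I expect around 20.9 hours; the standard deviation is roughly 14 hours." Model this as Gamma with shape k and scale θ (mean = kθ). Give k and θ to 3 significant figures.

For Gamma(k, scale θ): mean = kθ, variance = kθ², so CV = 1/√k.
CV = SD/mean = 14/20.9 = 0.6699, hence k = 1/CV² = 2.23.
Then θ = mean/k = 20.9/2.23 = 9.38.

k ≈ 2.23, θ ≈ 9.38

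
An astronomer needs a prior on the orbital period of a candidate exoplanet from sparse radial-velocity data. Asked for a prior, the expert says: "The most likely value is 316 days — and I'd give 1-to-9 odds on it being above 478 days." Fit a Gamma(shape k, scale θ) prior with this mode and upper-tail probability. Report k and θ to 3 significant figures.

k ≈ 11.9, θ ≈ 29.1

Gamma(k,θ) with k>1 has mode (k−1)θ, so θ = 316/(k−1).
Need P(X < 478) = 0.9 with θ tied to k this way. Start at k = 2, θ = 316: P(X<478) ≈ 0.446.
Too low — raise k to concentrate. Iterating converges to k ≈ 11.9.
Then θ = 316/(11.9−1) ≈ 29.1.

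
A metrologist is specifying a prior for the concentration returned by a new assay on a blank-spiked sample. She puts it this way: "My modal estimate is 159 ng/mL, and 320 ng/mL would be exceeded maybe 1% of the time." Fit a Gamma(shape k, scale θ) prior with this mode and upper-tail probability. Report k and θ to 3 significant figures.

k ≈ 11, θ ≈ 15.9

Gamma(k,θ) with k>1 has mode (k−1)θ, so θ = 159/(k−1).
Need P(X < 320) = 0.99 with θ tied to k this way. Start at k = 2, θ = 159: P(X<320) ≈ 0.597.
Too low — raise k to concentrate. Iterating converges to k ≈ 11.
Then θ = 159/(11−1) ≈ 15.9.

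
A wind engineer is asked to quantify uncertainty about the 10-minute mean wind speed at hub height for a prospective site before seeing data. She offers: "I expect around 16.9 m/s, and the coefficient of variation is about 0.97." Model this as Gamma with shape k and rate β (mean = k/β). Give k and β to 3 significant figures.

k ≈ 1.06, β ≈ 0.0629

For Gamma(k, rate β): mean = k/β, variance = k/β², so CV = 1/√k.
CV = 0.97, hence k = 1/CV² = 1.06.
Then β = k/mean = 1.06/16.9 = 0.0629.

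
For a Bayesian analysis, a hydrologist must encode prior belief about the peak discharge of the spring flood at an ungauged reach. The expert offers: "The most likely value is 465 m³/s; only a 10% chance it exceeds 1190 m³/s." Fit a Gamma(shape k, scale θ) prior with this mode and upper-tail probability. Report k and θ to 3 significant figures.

k ≈ 3.17, θ ≈ 214

Gamma(k,θ) with k>1 has mode (k−1)θ, so θ = 465/(k−1).
Need P(X < 1190) = 0.9 with θ tied to k this way. Start at k = 2, θ = 465: P(X<1190) ≈ 0.725.
Too low — raise k to concentrate. Iterating converges to k ≈ 3.17.
Then θ = 465/(3.17−1) ≈ 214.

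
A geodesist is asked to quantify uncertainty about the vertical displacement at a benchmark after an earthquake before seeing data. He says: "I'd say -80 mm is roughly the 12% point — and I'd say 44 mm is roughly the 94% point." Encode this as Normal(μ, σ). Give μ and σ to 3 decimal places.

μ = -26.626, σ = 45.425

The p-quantile of Normal(μ,σ) is μ + z_p·σ, with z_{0.12} = -1.175 and z_{0.94} = 1.555.
Eliminate σ: μ = (z₂·x₁ − z₁·x₂)/(z₂ − z₁) = (1.555·-80 − (-1.175)·44)/2.73 = -26.626.
Then σ = (x₂ − x₁)/(z₂ − z₁) = (44 − -80)/2.73 = 45.425.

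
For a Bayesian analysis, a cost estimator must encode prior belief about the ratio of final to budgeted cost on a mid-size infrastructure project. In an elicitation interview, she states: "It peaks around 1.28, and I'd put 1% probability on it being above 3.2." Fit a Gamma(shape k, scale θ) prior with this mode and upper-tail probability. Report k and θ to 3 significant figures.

Gamma(k,θ) with k>1 has mode (k−1)θ, so θ = 1.28/(k−1).
Need P(X < 3.2) = 0.99 with θ tied to k this way. Start at k = 2, θ = 1.28: P(X<3.2) ≈ 0.713.
Too low — raise k to concentrate. Iterating converges to k ≈ 6.59.
Then θ = 1.28/(6.59−1) ≈ 0.229.

k ≈ 6.59, θ ≈ 0.229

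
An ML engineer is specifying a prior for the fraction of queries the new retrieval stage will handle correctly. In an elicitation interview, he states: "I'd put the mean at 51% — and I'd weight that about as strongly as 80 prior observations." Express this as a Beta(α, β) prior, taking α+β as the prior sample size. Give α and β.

Under the effective-sample-size interpretation, Beta(α, β) has prior mean α/(α+β) and prior sample size α+β.
So α+β = 80 and α/(α+β) = 0.51, giving α = 0.51·80 = 40.8 and β = 80 − 40.8 = 39.2.

α = 40.8, β = 39.2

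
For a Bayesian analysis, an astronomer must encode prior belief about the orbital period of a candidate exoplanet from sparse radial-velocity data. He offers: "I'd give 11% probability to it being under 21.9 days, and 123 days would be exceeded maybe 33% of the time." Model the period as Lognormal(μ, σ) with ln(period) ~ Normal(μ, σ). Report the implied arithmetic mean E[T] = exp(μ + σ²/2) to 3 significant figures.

E[T] ≈ 133 days

If T ~ Lognormal(μ,σ) then ln T ~ Normal(μ,σ), so the p-quantile of ln T is μ + z_p·σ.
ln(21.9) = 3.086 and ln(123) = 4.812; z_{0.11} = -1.227, z_{0.67} = 0.4399.
σ = (4.812 − 3.086)/(0.4399 − (-1.227)) = 1.036.
μ = 3.086 − (-1.227)·1.036 = 4.357.
E[T] = exp(μ + σ²/2) = exp(4.357 + 0.5362) = 133 days.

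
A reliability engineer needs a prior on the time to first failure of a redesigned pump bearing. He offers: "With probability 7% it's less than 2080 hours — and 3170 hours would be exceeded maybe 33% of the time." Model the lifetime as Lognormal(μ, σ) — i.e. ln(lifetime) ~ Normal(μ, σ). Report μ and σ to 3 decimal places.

If T ~ Lognormal(μ,σ) then ln T ~ Normal(μ,σ), so the p-quantile of ln T is μ + z_p·σ.
ln(2080) = 7.64 and ln(3170) = 8.061; z_{0.07} = -1.476, z_{0.67} = 0.4399.
σ = (8.061 − 7.64)/(0.4399 − (-1.476)) = 0.220.
μ = 7.64 − (-1.476)·0.220 = 7.965.

μ ≈ 7.965, σ ≈ 0.220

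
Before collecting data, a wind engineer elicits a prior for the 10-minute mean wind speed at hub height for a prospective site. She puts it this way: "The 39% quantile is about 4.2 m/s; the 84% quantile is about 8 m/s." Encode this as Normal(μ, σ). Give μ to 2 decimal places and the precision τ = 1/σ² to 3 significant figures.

μ = 5.03, τ = 0.112

The p-quantile of Normal(μ,σ) is μ + z_p·σ, with z_{0.39} = -0.2793 and z_{0.84} = 0.9945.
Eliminate σ: μ = (z₂·x₁ − z₁·x₂)/(z₂ − z₁) = (0.9945·4.2 − (-0.2793)·8)/1.274 = 5.03.
Then σ = (x₂ − x₁)/(z₂ − z₁) = (8 − 4.2)/1.274 = 2.98.
Precision τ = 1/σ² = 1/2.983² = 0.112.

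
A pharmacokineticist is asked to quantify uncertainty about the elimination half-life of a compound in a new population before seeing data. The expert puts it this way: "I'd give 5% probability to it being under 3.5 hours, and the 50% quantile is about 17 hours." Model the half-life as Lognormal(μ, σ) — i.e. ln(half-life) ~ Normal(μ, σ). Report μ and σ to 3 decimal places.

If T ~ Lognormal(μ,σ) then ln T ~ Normal(μ,σ), so the p-quantile of ln T is μ + z_p·σ.
ln(3.5) = 1.253 and ln(17) = 2.833; z_{0.05} = -1.645, z_{0.5} = 0.
σ = (2.833 − 1.253)/(0 − (-1.645)) = 0.961.
μ = 1.253 − (-1.645)·0.961 = 2.833.

μ ≈ 2.833, σ ≈ 0.961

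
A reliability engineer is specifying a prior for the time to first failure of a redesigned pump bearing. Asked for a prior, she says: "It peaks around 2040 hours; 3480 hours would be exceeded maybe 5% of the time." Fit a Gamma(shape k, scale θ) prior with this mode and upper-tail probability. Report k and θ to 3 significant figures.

Gamma(k,θ) with k>1 has mode (k−1)θ, so θ = 2040/(k−1).
Need P(X < 3480) = 0.95 with θ tied to k this way. Start at k = 2, θ = 2040: P(X<3480) ≈ 0.509.
Too low — raise k to concentrate. Iterating converges to k ≈ 10.8.
Then θ = 2040/(10.8−1) ≈ 208.

k ≈ 10.8, θ ≈ 208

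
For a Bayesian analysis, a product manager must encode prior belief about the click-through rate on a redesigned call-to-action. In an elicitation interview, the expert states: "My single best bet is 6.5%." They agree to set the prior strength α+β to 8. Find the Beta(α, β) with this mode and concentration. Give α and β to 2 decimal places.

α = 1.39, β = 6.61

For α,β > 1 the Beta mode is (α−1)/(α+β−2). With α+β = 8, the mode is (α−1)/6.
Set (α−1)/6 = 0.065 → α = 1 + 0.065·6 = 1.39.
β = 8 − α = 6.61.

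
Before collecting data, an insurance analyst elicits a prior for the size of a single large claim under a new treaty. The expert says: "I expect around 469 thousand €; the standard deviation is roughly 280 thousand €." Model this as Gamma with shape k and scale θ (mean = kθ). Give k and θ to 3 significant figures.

k ≈ 2.81, θ ≈ 167

For Gamma(k, scale θ): mean = kθ, variance = kθ², so CV = 1/√k.
CV = SD/mean = 280/469 = 0.597, hence k = 1/CV² = 2.81.
Then θ = mean/k = 469/2.81 = 167.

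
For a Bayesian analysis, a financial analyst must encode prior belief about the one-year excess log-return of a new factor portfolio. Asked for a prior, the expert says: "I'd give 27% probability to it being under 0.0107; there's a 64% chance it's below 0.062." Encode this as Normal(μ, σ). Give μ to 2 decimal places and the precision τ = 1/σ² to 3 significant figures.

The p-quantile of Normal(μ,σ) is μ + z_p·σ, with z_{0.27} = -0.6128 and z_{0.64} = 0.3585.
Eliminate σ: μ = (z₂·x₁ − z₁·x₂)/(z₂ − z₁) = (0.3585·0.0107 − (-0.6128)·0.062)/0.9713 = 0.04.
Then σ = (x₂ − x₁)/(z₂ − z₁) = (0.062 − 0.0107)/0.9713 = 0.05.
Precision τ = 1/σ² = 1/0.05282² = 358.

μ = 0.04, τ = 358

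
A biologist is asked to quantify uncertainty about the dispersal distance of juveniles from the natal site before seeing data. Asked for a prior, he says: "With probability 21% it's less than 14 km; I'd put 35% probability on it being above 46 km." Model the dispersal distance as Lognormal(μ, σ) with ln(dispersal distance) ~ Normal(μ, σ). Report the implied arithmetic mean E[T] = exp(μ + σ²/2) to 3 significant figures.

E[T] ≈ 51.5 km

If T ~ Lognormal(μ,σ) then ln T ~ Normal(μ,σ), so the p-quantile of ln T is μ + z_p·σ.
ln(14) = 2.639 and ln(46) = 3.829; z_{0.21} = -0.8064, z_{0.65} = 0.3853.
σ = (3.829 − 2.639)/(0.3853 − (-0.8064)) = 0.998.
μ = 2.639 − (-0.8064)·0.998 = 3.444.
E[T] = exp(μ + σ²/2) = exp(3.444 + 0.4982) = 51.5 km.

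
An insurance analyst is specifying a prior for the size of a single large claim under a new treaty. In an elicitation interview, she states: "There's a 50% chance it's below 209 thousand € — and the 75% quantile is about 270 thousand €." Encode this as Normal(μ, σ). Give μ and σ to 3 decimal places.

The p-quantile of Normal(μ,σ) is μ + z_p·σ, with z_{0.5} = 0 and z_{0.75} = 0.6745.
Eliminate σ: μ = (z₂·x₁ − z₁·x₂)/(z₂ − z₁) = (0.6745·209 − (0)·270)/0.6745 = 209.000.
Then σ = (x₂ − x₁)/(z₂ − z₁) = (270 − 209)/0.6745 = 90.439.

μ = 209.000, σ = 90.439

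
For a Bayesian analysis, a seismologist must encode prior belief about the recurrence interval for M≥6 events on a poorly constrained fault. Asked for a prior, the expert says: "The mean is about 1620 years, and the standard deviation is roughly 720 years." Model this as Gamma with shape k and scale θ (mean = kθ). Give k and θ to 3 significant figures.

For Gamma(k, scale θ): mean = kθ, variance = kθ², so CV = 1/√k.
CV = SD/mean = 720/1620 = 0.4444, hence k = 1/CV² = 5.06.
Then θ = mean/k = 1620/5.06 = 320.

k ≈ 5.06, θ ≈ 320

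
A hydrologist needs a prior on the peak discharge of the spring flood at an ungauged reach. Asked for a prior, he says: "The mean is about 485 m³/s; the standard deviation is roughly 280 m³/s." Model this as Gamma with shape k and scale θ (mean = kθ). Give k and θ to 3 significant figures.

k ≈ 3, θ ≈ 162

For Gamma(k, scale θ): mean = kθ, variance = kθ², so CV = 1/√k.
CV = SD/mean = 280/485 = 0.5773, hence k = 1/CV² = 3.
Then θ = mean/k = 485/3 = 162.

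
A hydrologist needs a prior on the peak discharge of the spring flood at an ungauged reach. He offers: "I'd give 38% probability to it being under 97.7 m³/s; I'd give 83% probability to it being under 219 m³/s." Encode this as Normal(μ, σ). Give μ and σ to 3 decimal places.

μ = 127.117, σ = 96.297

For Normal(μ,σ), the p-quantile is μ + z_p·σ. Here z_{0.38} = -0.3055, z_{0.83} = 0.9542.
So 97.7 = μ − 0.3055σ and 219 = μ + 0.9542σ.
Subtracting: σ = (219 − 97.7)/(0.9542 − (-0.3055)) = 96.297.
Then μ = 97.7 − (-0.3055)·96.297 = 127.117.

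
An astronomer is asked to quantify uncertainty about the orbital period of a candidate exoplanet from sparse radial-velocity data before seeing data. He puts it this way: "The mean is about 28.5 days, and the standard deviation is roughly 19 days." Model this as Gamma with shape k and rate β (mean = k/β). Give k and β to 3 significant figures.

For Gamma(k, rate β): mean = k/β, variance = k/β², so CV = 1/√k.
CV = SD/mean = 19/28.5 = 0.6667, hence k = 1/CV² = 2.25.
Then β = k/mean = 2.25/28.5 = 0.0789.

k ≈ 2.25, β ≈ 0.0789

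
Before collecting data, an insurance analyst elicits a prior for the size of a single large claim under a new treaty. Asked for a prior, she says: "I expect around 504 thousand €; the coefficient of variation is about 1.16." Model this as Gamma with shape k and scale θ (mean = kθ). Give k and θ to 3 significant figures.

For Gamma(k, scale θ): mean = kθ, variance = kθ², so CV = 1/√k.
CV = 1.16, hence k = 1/CV² = 0.743.
Then θ = mean/k = 504/0.743 = 678.

k ≈ 0.743, θ ≈ 678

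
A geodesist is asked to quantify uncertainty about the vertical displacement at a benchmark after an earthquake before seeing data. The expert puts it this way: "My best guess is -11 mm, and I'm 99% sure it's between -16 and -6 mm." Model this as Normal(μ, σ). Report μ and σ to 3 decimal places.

μ = -11.000, σ = 1.941

A symmetric 99% interval runs μ ± z·σ with z = 2.576.
Half-width = 5, so σ = 5/2.576 = 1.941.
μ is the stated best guess, -11.000.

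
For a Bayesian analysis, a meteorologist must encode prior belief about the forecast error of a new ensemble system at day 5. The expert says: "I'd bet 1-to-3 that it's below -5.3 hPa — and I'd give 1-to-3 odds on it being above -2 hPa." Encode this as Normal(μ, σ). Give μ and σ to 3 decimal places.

The p-quantile of Normal(μ,σ) is μ + z_p·σ, with z_{0.25} = -0.6745 and z_{0.75} = 0.6745.
Eliminate σ: μ = (z₂·x₁ − z₁·x₂)/(z₂ − z₁) = (0.6745·-5.3 − (-0.6745)·-2)/1.349 = -3.650.
Then σ = (x₂ − x₁)/(z₂ − z₁) = (-2 − -5.3)/1.349 = 2.446.

μ = -3.650, σ = 2.446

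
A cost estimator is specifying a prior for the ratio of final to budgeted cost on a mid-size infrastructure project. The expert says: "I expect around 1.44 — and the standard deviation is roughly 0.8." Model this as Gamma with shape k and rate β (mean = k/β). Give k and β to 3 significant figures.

For Gamma(k, rate β): mean = k/β, variance = k/β², so CV = 1/√k.
CV = SD/mean = 0.8/1.44 = 0.5556, hence k = 1/CV² = 3.24.
Then β = k/mean = 3.24/1.44 = 2.25.

k ≈ 3.24, β ≈ 2.25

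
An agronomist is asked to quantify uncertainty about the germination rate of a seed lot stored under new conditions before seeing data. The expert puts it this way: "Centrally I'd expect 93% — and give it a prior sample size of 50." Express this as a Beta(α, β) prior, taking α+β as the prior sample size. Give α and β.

α = 46.5, β = 3.5

Under the effective-sample-size interpretation, Beta(α, β) has prior mean α/(α+β) and prior sample size α+β.
So α+β = 50 and α/(α+β) = 0.93, giving α = 0.93·50 = 46.5 and β = 50 − 46.5 = 3.5.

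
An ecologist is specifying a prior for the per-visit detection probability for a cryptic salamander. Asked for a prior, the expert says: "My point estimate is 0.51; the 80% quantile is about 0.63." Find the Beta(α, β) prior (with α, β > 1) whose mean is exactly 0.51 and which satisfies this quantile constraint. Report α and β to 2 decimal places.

With mean 0.51 fixed, write α = 0.51s, β = 0.49s where s = α+β.
Need P(θ < 0.63) = 0.8 under Beta(0.51s, 0.49s). Normal approximation: (q−m)/√(m(1−m)/s) ≈ z_{0.8} = 0.842, so s ≈ 0.51·0.49·(0.842)²/(0.63−0.51)² = 12.3.
At s = 12.3: P(θ<0.63) ≈ 0.798. Adjusting to match 0.8 gives s ≈ 12.45.
So α = 0.51·12.45 ≈ 6.35, β = 0.49·12.45 ≈ 6.10.

α ≈ 6.35, β ≈ 6.10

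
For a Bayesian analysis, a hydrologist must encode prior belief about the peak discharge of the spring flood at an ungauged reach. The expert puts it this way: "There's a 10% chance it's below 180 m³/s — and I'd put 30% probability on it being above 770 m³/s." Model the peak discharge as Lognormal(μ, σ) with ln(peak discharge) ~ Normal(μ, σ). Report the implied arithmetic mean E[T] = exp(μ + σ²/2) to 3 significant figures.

If T ~ Lognormal(μ,σ) then ln T ~ Normal(μ,σ), so the p-quantile of ln T is μ + z_p·σ.
ln(180) = 5.193 and ln(770) = 6.646; z_{0.1} = -1.282, z_{0.7} = 0.5244.
σ = (6.646 − 5.193)/(0.5244 − (-1.282)) = 0.805.
μ = 5.193 − (-1.282)·0.805 = 6.224.
E[T] = exp(μ + σ²/2) = exp(6.224 + 0.3239) = 698 m³/s.

E[T] ≈ 698 m³/s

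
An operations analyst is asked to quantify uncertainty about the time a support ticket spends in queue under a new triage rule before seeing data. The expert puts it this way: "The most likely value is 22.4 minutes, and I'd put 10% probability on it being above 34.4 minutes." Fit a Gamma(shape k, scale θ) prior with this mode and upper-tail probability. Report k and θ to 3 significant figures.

k ≈ 11.1, θ ≈ 2.21

Gamma(k,θ) with k>1 has mode (k−1)θ, so θ = 22.4/(k−1).
Need P(X < 34.4) = 0.9 with θ tied to k this way. Start at k = 2, θ = 22.4: P(X<34.4) ≈ 0.454.
Too low — raise k to concentrate. Iterating converges to k ≈ 11.1.
Then θ = 22.4/(11.1−1) ≈ 2.21.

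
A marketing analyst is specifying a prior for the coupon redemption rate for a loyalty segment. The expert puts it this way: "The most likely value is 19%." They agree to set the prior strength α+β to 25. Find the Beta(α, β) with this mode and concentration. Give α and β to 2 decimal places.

α = 5.37, β = 19.63

For α,β > 1 the Beta mode is (α−1)/(α+β−2). With α+β = 25, the mode is (α−1)/23.
Set (α−1)/23 = 0.19 → α = 1 + 0.19·23 = 5.37.
β = 25 − α = 19.63.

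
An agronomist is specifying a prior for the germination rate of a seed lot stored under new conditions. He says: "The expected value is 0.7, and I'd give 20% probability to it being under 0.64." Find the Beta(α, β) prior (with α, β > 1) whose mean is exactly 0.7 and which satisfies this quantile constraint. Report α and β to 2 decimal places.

α ≈ 27.95, β ≈ 11.98

With mean 0.7 fixed, write α = 0.7s, β = 0.3s where s = α+β.
Need P(θ < 0.64) = 0.2 under Beta(0.7s, 0.3s). Normal approximation: (q−m)/√(m(1−m)/s) ≈ z_{0.2} = -0.842, so s ≈ 0.7·0.3·(-0.842)²/(0.64−0.7)² = 41.3.
At s = 41.3: P(θ<0.64) ≈ 0.196. Adjusting to match 0.2 gives s ≈ 39.92.
So α = 0.7·39.92 ≈ 27.95, β = 0.3·39.92 ≈ 11.98.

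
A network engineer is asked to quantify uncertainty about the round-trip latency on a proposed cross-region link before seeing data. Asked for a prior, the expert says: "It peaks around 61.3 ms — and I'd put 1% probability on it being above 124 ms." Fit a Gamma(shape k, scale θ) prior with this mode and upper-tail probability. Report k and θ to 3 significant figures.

k ≈ 10.9, θ ≈ 6.21

Gamma(k,θ) with k>1 has mode (k−1)θ, so θ = 61.3/(k−1).
Need P(X < 124) = 0.99 with θ tied to k this way. Start at k = 2, θ = 61.3: P(X<124) ≈ 0.600.
Too low — raise k to concentrate. Iterating converges to k ≈ 10.9.
Then θ = 61.3/(10.9−1) ≈ 6.21.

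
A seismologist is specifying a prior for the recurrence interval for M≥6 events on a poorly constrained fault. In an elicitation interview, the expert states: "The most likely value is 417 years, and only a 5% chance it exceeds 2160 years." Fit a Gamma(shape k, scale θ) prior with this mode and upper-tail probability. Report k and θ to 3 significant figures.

Gamma(k,θ) with k>1 has mode (k−1)θ, so θ = 417/(k−1).
Need P(X < 2160) = 0.95 with θ tied to k this way. Start at k = 2, θ = 417: P(X<2160) ≈ 0.965.
Too high — lower k to spread out. Iterating converges to k ≈ 1.88.
Then θ = 417/(1.88−1) ≈ 475.

k ≈ 1.88, θ ≈ 475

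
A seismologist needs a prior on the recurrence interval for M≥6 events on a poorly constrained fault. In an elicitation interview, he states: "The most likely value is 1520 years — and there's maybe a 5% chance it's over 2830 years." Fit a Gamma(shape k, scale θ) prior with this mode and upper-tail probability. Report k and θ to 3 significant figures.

Gamma(k,θ) with k>1 has mode (k−1)θ, so θ = 1520/(k−1).
Need P(X < 2830) = 0.95 with θ tied to k this way. Start at k = 2, θ = 1520: P(X<2830) ≈ 0.555.
Too low — raise k to concentrate. Iterating converges to k ≈ 8.2.
Then θ = 1520/(8.2−1) ≈ 211.

k ≈ 8.2, θ ≈ 211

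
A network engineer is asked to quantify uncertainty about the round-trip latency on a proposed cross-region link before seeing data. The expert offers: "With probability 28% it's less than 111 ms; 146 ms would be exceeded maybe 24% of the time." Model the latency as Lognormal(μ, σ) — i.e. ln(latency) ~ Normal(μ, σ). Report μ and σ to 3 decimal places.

μ ≈ 4.833, σ ≈ 0.213

If T ~ Lognormal(μ,σ) then ln T ~ Normal(μ,σ), so the p-quantile of ln T is μ + z_p·σ.
ln(111) = 4.71 and ln(146) = 4.984; z_{0.28} = -0.5828, z_{0.76} = 0.7063.
σ = (4.984 − 4.71)/(0.7063 − (-0.5828)) = 0.213.
μ = 4.71 − (-0.5828)·0.213 = 4.833.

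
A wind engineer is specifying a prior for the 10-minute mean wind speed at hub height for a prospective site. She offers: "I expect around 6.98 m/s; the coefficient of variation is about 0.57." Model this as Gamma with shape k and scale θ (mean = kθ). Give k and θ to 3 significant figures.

For Gamma(k, scale θ): mean = kθ, variance = kθ², so CV = 1/√k.
CV = 0.57, hence k = 1/CV² = 3.08.
Then θ = mean/k = 6.98/3.08 = 2.27.

k ≈ 3.08, θ ≈ 2.27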